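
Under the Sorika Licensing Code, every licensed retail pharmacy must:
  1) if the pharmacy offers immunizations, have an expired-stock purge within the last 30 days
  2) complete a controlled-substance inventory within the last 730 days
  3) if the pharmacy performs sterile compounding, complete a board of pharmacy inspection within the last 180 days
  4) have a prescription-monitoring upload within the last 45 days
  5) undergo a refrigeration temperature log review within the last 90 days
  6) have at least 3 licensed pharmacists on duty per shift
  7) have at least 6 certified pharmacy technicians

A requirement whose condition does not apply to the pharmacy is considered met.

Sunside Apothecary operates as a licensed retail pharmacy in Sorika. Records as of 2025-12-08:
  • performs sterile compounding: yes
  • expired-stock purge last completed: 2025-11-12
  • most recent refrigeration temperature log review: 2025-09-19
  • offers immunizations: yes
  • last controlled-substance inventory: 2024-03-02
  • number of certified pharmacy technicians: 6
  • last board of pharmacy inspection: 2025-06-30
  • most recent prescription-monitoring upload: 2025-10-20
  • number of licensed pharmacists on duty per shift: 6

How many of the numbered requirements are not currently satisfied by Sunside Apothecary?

1. condition 'offers immunizations' holds; expired-stock purge 26 days ago vs limit 30 → met
2. controlled-substance inventory 646 days ago vs limit 730 → met
3. condition 'performs sterile compounding' holds; board of pharmacy inspection 161 days ago vs limit 180 → met
4. prescription-monitoring upload 49 days ago vs limit 45 → not met
5. refrigeration temperature log review 80 days ago vs limit 90 → met
6. licensed pharmacists on duty per shift 6 ≥ 3 → met
7. certified pharmacy technicians 6 ≥ 6 → met
Not met: 1 of 7

1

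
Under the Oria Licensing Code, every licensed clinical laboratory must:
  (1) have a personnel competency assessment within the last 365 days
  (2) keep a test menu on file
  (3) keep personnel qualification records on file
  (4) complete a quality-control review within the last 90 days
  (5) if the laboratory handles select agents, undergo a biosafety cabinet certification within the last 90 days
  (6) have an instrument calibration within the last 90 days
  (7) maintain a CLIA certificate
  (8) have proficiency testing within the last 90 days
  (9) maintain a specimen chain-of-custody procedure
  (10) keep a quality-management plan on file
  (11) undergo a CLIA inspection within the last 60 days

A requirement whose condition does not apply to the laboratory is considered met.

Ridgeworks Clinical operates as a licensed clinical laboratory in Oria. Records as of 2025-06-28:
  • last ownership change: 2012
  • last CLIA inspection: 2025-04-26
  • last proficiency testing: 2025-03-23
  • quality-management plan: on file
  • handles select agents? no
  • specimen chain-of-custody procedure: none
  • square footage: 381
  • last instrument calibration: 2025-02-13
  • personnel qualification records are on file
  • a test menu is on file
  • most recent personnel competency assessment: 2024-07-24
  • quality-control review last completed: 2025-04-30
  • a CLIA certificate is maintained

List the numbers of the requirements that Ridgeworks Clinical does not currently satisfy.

1. personnel competency assessment 339 days ago vs limit 365 → met
2. test menu present → met
3. personnel qualification records present → met
4. quality-control review 59 days ago vs limit 90 → met
5. condition 'handles select agents' does not hold → requirement n/a → met
6. instrument calibration 135 days ago vs limit 90 → not met
7. CLIA certificate present → met
8. proficiency testing 97 days ago vs limit 90 → not met
9. specimen chain-of-custody procedure absent → not met
10. quality-management plan present → met
11. CLIA inspection 63 days ago vs limit 60 → not met
Not met: 6, 8, 9, 11

6, 8, 9, 11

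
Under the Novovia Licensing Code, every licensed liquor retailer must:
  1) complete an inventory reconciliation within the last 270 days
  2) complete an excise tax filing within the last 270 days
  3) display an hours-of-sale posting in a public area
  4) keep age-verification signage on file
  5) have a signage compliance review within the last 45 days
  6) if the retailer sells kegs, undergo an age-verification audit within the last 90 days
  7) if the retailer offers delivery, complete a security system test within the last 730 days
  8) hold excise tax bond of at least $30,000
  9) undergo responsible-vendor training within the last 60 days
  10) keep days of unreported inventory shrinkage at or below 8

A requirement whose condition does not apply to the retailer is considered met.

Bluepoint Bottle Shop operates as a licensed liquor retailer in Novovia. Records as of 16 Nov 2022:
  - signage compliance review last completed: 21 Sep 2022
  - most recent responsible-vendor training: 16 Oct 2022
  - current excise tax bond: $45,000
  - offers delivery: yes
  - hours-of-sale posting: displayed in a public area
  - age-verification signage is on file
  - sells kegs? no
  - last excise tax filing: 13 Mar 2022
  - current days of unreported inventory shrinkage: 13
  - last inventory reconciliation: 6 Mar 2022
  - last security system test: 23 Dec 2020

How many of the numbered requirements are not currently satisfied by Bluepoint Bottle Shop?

2

1. inventory reconciliation 255 days ago vs limit 270 → met
2. excise tax filing 248 days ago vs limit 270 → met
3. hours-of-sale posting present → met
4. age-verification signage present → met
5. signage compliance review 56 days ago vs limit 45 → not met
6. condition 'sells kegs' does not hold → requirement n/a → met
7. condition 'offers delivery' holds; security system test 693 days ago vs limit 730 → met
8. excise tax bond $45,000 ≥ $30,000 → met
9. responsible-vendor training 31 days ago vs limit 60 → met
10. days of unreported inventory shrinkage 13 > 8 → not met
Not met: 2 of 10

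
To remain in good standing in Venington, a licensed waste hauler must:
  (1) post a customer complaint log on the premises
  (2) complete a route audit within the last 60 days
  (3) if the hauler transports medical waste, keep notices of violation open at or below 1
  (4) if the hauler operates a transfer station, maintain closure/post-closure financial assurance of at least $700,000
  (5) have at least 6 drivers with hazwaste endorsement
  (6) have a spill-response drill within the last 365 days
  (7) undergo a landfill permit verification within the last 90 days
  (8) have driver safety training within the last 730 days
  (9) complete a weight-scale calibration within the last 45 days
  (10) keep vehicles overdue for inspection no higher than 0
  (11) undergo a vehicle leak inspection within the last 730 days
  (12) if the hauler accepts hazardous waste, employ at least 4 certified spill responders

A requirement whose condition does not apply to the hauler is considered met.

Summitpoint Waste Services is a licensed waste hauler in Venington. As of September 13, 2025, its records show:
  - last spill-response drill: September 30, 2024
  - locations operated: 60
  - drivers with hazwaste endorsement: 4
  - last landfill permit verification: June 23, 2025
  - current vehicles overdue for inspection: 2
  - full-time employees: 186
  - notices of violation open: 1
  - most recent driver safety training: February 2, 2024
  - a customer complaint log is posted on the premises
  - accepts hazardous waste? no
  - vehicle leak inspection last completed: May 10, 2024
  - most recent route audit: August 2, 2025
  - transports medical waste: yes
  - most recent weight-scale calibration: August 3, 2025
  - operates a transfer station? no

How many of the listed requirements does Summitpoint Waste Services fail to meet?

2

1. customer complaint log present → met
2. route audit 42 days ago vs limit 60 → met
3. condition 'transports medical waste' holds; notices of violation open 1 ≤ 1 → met
4. condition 'operates a transfer station' does not hold → requirement n/a → met
5. drivers with hazwaste endorsement 4 < 6 → not met
6. spill-response drill 348 days ago vs limit 365 → met
7. landfill permit verification 82 days ago vs limit 90 → met
8. driver safety training 589 days ago vs limit 730 → met
9. weight-scale calibration 41 days ago vs limit 45 → met
10. vehicles overdue for inspection 2 > 0 → not met
11. vehicle leak inspection 491 days ago vs limit 730 → met
12. condition 'accepts hazardous waste' does not hold → requirement n/a → met
Not met: 2 of 12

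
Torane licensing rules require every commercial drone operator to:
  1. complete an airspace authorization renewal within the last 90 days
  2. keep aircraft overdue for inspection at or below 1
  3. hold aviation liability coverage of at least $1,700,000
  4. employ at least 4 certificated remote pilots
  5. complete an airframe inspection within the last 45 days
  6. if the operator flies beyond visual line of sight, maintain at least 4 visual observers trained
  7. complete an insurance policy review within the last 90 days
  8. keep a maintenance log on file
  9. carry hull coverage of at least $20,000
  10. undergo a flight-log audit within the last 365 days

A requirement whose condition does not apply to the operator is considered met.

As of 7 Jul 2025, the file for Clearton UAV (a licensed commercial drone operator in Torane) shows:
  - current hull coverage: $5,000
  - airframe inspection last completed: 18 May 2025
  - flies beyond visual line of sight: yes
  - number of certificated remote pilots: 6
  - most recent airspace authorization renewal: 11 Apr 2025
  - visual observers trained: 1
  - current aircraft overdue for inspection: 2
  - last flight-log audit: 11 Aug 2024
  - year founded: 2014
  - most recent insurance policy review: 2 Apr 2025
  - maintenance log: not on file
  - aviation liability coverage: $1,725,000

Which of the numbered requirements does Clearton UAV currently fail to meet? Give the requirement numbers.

2, 5, 6, 7, 8, 9

1. airspace authorization renewal 87 days ago vs limit 90 → met
2. aircraft overdue for inspection 2 > 1 → not met
3. aviation liability coverage $1,725,000 ≥ $1,700,000 → met
4. certificated remote pilots 6 ≥ 4 → met
5. airframe inspection 50 days ago vs limit 45 → not met
6. condition 'flies beyond visual line of sight' holds; visual observers trained 1 < 4 → not met
7. insurance policy review 96 days ago vs limit 90 → not met
8. maintenance log absent → not met
9. hull coverage $5,000 < $20,000 → not met
10. flight-log audit 330 days ago vs limit 365 → met
Not met: 2, 5, 6, 7, 8, 9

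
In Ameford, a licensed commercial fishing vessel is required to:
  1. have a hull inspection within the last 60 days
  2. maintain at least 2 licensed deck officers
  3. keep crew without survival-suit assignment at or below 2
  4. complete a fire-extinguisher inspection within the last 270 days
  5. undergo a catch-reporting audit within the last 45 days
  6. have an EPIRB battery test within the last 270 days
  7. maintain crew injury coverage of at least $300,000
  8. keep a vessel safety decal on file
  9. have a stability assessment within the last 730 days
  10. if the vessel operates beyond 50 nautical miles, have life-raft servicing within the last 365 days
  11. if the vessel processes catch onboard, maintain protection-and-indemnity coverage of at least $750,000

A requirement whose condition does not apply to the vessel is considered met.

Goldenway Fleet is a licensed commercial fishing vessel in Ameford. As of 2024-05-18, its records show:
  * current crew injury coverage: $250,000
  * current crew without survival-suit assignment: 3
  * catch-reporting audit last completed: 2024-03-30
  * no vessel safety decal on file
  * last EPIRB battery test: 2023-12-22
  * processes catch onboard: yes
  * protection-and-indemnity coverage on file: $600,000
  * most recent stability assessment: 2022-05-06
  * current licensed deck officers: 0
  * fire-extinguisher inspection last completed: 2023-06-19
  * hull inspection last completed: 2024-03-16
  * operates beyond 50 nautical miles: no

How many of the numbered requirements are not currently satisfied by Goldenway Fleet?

9

1. hull inspection 63 days ago vs limit 60 → not met
2. licensed deck officers 0 < 2 → not met
3. crew without survival-suit assignment 3 > 2 → not met
4. fire-extinguisher inspection 334 days ago vs limit 270 → not met
5. catch-reporting audit 49 days ago vs limit 45 → not met
6. EPIRB battery test 148 days ago vs limit 270 → met
7. crew injury coverage $250,000 < $300,000 → not met
8. vessel safety decal absent → not met
9. stability assessment 743 days ago vs limit 730 → not met
10. condition 'operates beyond 50 nautical miles' does not hold → requirement n/a → met
11. condition 'processes catch onboard' holds; protection-and-indemnity coverage $600,000 < $750,000 → not met
Not met: 9 of 11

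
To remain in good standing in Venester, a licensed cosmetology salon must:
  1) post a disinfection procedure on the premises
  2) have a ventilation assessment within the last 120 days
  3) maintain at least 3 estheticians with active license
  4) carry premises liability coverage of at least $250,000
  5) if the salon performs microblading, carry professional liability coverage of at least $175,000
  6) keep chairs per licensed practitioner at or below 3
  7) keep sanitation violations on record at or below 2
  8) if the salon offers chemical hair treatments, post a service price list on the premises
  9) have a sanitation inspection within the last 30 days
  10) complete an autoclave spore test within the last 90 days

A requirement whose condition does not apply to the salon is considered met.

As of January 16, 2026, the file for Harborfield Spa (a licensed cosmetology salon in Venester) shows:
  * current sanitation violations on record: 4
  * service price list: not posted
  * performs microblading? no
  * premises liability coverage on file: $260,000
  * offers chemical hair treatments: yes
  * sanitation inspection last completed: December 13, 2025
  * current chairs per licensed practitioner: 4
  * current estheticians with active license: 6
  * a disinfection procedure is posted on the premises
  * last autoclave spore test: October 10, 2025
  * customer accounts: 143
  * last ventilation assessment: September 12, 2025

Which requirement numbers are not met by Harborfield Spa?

2, 6, 7, 8, 9, 10

1. disinfection procedure present → met
2. ventilation assessment 126 days ago vs limit 120 → not met
3. estheticians with active license 6 ≥ 3 → met
4. premises liability coverage $260,000 ≥ $250,000 → met
5. condition 'performs microblading' does not hold → requirement n/a → met
6. chairs per licensed practitioner 4 > 3 → not met
7. sanitation violations on record 4 > 2 → not met
8. condition 'offers chemical hair treatments' holds; service price list absent → not met
9. sanitation inspection 34 days ago vs limit 30 → not met
10. autoclave spore test 98 days ago vs limit 90 → not met
Not met: 2, 6, 7, 8, 9, 10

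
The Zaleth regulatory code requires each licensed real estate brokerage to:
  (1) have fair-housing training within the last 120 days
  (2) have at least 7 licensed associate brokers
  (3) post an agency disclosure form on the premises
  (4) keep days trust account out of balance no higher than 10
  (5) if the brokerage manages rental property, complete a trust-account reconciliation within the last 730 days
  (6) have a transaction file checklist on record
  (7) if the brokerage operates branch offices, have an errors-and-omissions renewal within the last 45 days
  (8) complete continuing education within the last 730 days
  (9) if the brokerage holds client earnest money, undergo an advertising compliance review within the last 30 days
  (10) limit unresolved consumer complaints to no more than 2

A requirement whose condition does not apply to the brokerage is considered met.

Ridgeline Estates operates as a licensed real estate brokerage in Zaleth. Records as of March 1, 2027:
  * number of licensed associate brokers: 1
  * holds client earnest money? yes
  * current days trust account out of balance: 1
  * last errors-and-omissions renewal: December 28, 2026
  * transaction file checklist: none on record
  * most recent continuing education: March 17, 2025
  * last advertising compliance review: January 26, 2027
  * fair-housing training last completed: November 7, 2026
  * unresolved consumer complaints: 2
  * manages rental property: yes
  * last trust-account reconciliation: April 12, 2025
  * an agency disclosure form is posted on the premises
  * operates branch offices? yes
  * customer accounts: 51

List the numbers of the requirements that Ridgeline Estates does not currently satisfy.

2, 6, 7, 9

1. fair-housing training 114 days ago vs limit 120 → met
2. licensed associate brokers 1 < 7 → not met
3. agency disclosure form present → met
4. days trust account out of balance 1 ≤ 10 → met
5. condition 'manages rental property' holds; trust-account reconciliation 688 days ago vs limit 730 → met
6. transaction file checklist absent → not met
7. condition 'operates branch offices' holds; errors-and-omissions renewal 63 days ago vs limit 45 → not met
8. continuing education 714 days ago vs limit 730 → met
9. condition 'holds client earnest money' holds; advertising compliance review 34 days ago vs limit 30 → not met
10. unresolved consumer complaints 2 ≤ 2 → met
Not met: 2, 6, 7, 9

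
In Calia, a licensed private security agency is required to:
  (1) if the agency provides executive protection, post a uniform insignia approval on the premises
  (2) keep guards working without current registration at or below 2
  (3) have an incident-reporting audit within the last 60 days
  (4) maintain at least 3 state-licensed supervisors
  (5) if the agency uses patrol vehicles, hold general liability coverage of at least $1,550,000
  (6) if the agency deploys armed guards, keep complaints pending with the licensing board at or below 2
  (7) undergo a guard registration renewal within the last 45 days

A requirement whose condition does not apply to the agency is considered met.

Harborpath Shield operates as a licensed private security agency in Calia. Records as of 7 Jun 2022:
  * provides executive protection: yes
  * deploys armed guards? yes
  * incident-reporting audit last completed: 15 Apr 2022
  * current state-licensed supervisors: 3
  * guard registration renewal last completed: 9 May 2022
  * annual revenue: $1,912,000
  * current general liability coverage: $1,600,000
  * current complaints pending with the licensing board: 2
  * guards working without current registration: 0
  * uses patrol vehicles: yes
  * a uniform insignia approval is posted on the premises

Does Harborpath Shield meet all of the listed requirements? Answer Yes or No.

Yes

1. condition 'provides executive protection' holds; uniform insignia approval present → met
2. guards working without current registration 0 ≤ 2 → met
3. incident-reporting audit 53 days ago vs limit 60 → met
4. state-licensed supervisors 3 ≥ 3 → met
5. condition 'uses patrol vehicles' holds; general liability coverage $1,600,000 ≥ $1,550,000 → met
6. condition 'deploys armed guards' holds; complaints pending with the licensing board 2 ≤ 2 → met
7. guard registration renewal 29 days ago vs limit 45 → met
All met.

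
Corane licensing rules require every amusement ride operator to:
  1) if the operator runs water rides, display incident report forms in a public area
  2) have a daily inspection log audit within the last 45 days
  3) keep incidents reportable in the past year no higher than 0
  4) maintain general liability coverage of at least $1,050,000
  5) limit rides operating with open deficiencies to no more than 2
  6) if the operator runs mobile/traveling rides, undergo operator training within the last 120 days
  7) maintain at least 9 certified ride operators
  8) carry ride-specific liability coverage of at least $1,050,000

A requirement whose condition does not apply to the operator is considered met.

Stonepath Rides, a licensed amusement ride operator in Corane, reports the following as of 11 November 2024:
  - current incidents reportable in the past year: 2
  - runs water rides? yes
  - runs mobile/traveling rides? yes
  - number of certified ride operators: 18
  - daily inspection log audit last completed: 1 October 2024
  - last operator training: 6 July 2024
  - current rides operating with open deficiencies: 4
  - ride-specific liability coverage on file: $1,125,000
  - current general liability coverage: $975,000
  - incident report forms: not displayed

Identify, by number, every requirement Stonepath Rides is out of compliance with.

1, 3, 4, 5, 6

1. condition 'runs water rides' holds; incident report forms absent → not met
2. daily inspection log audit 41 days ago vs limit 45 → met
3. incidents reportable in the past year 2 > 0 → not met
4. general liability coverage $975,000 < $1,050,000 → not met
5. rides operating with open deficiencies 4 > 2 → not met
6. condition 'runs mobile/traveling rides' holds; operator training 128 days ago vs limit 120 → not met
7. certified ride operators 18 ≥ 9 → met
8. ride-specific liability coverage $1,125,000 ≥ $1,050,000 → met
Not met: 1, 3, 4, 5, 6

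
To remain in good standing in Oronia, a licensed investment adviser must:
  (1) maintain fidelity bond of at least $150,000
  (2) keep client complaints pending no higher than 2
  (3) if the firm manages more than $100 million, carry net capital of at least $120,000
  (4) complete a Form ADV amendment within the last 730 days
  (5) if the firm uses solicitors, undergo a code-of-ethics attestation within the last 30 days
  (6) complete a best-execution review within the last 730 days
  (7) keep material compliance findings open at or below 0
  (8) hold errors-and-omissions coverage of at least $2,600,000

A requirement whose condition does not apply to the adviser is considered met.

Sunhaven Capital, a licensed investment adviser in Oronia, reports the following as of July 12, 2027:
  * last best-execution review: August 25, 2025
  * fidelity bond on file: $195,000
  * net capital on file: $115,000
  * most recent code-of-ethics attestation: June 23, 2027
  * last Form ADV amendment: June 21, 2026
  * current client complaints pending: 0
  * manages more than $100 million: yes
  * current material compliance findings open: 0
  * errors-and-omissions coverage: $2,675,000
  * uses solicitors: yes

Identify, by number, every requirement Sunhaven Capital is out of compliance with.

1. fidelity bond $195,000 ≥ $150,000 → met
2. client complaints pending 0 ≤ 2 → met
3. condition 'manages more than $100 million' holds; net capital $115,000 < $120,000 → not met
4. Form ADV amendment 386 days ago vs limit 730 → met
5. condition 'uses solicitors' holds; code-of-ethics attestation 19 days ago vs limit 30 → met
6. best-execution review 686 days ago vs limit 730 → met
7. material compliance findings open 0 ≤ 0 → met
8. errors-and-omissions coverage $2,675,000 ≥ $2,600,000 → met
Not met: 3

3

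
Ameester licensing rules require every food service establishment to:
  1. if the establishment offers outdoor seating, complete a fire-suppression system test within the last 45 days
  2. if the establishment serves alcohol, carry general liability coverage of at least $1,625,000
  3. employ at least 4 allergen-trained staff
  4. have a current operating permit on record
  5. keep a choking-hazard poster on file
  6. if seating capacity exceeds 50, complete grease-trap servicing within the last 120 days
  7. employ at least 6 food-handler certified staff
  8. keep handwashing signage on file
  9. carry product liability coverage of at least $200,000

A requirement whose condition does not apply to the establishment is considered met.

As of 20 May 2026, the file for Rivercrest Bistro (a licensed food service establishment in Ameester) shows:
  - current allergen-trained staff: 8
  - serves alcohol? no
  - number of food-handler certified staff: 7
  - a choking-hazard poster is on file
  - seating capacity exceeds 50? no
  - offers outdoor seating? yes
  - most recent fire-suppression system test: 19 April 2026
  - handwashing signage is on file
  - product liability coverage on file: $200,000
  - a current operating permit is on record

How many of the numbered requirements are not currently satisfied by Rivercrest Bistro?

1. condition 'offers outdoor seating' holds; fire-suppression system test 31 days ago vs limit 45 → met
2. condition 'serves alcohol' does not hold → requirement n/a → met
3. allergen-trained staff 8 ≥ 4 → met
4. current operating permit present → met
5. choking-hazard poster present → met
6. condition 'seating capacity exceeds 50' does not hold → requirement n/a → met
7. food-handler certified staff 7 ≥ 6 → met
8. handwashing signage present → met
9. product liability coverage $200,000 ≥ $200,000 → met
Not met: 0 of 9

0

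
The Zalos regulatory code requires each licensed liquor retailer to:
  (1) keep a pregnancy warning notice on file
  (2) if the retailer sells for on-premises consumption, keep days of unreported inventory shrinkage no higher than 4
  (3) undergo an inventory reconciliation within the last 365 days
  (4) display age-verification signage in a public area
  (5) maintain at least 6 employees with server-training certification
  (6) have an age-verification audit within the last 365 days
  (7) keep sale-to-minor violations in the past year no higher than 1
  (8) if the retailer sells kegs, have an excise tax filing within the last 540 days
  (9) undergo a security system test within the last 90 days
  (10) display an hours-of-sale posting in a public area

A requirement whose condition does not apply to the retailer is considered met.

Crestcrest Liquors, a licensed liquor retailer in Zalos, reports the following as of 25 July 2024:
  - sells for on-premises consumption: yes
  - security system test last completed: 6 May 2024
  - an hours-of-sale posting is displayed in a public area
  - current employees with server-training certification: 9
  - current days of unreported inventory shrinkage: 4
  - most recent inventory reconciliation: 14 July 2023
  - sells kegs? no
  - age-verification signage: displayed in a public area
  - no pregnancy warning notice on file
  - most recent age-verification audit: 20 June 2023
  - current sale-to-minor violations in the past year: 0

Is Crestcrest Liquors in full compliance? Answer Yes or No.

No

1. pregnancy warning notice absent → not met
2. condition 'sells for on-premises consumption' holds; days of unreported inventory shrinkage 4 ≤ 4 → met
3. inventory reconciliation 377 days ago vs limit 365 → not met
4. age-verification signage present → met
5. employees with server-training certification 9 ≥ 6 → met
6. age-verification audit 401 days ago vs limit 365 → not met
7. sale-to-minor violations in the past year 0 ≤ 1 → met
8. condition 'sells kegs' does not hold → requirement n/a → met
9. security system test 80 days ago vs limit 90 → met
10. hours-of-sale posting present → met
Not met: 1, 3, 6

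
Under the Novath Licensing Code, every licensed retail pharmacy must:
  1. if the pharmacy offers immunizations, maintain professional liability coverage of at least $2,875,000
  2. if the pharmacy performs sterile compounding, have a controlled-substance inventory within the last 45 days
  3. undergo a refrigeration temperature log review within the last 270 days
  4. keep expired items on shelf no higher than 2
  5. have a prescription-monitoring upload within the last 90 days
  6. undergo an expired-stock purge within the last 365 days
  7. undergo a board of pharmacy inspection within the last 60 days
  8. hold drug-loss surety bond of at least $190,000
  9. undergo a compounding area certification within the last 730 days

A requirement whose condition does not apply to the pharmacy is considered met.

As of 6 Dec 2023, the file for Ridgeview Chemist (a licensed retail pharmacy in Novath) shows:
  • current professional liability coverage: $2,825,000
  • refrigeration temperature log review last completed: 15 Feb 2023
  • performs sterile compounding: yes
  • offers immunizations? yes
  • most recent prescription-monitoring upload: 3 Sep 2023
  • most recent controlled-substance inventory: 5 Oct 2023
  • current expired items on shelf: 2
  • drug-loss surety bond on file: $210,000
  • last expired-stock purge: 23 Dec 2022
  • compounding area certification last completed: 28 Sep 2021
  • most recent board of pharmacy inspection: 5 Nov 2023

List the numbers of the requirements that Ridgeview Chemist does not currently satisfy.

1, 2, 3, 5, 9

1. condition 'offers immunizations' holds; professional liability coverage $2,825,000 < $2,875,000 → not met
2. condition 'performs sterile compounding' holds; controlled-substance inventory 62 days ago vs limit 45 → not met
3. refrigeration temperature log review 294 days ago vs limit 270 → not met
4. expired items on shelf 2 ≤ 2 → met
5. prescription-monitoring upload 94 days ago vs limit 90 → not met
6. expired-stock purge 348 days ago vs limit 365 → met
7. board of pharmacy inspection 31 days ago vs limit 60 → met
8. drug-loss surety bond $210,000 ≥ $190,000 → met
9. compounding area certification 799 days ago vs limit 730 → not met
Not met: 1, 2, 3, 5, 9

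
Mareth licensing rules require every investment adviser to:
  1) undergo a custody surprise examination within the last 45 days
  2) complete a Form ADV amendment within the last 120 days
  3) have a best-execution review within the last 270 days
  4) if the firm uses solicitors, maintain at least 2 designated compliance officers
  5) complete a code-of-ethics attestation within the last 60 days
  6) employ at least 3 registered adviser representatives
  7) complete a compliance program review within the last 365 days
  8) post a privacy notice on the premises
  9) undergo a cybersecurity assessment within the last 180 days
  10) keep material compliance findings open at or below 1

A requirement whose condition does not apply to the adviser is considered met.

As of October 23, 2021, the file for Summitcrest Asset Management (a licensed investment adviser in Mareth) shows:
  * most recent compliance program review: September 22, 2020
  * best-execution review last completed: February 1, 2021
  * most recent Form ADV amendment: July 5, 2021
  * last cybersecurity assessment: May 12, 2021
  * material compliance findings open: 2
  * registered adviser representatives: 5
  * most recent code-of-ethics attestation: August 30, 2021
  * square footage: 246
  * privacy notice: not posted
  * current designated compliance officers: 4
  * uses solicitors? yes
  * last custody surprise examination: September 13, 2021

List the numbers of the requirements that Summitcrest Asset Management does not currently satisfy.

1. custody surprise examination 40 days ago vs limit 45 → met
2. Form ADV amendment 110 days ago vs limit 120 → met
3. best-execution review 264 days ago vs limit 270 → met
4. condition 'uses solicitors' holds; designated compliance officers 4 ≥ 2 → met
5. code-of-ethics attestation 54 days ago vs limit 60 → met
6. registered adviser representatives 5 ≥ 3 → met
7. compliance program review 396 days ago vs limit 365 → not met
8. privacy notice absent → not met
9. cybersecurity assessment 164 days ago vs limit 180 → met
10. material compliance findings open 2 > 1 → not met
Not met: 7, 8, 10

7, 8, 10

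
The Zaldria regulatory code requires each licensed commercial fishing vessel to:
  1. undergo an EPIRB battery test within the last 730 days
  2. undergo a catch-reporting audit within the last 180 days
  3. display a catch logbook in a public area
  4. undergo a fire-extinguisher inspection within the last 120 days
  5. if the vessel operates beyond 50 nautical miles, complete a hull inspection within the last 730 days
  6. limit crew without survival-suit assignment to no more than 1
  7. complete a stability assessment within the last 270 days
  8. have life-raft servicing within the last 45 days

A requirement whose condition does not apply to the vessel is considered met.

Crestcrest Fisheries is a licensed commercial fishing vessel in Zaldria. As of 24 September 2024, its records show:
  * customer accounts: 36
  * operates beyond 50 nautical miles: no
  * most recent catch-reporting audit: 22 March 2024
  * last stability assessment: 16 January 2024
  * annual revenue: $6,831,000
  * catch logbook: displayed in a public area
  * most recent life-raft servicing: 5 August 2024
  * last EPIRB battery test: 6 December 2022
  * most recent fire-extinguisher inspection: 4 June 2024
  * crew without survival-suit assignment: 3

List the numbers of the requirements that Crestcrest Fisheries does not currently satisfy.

2, 6, 8

1. EPIRB battery test 658 days ago vs limit 730 → met
2. catch-reporting audit 186 days ago vs limit 180 → not met
3. catch logbook present → met
4. fire-extinguisher inspection 112 days ago vs limit 120 → met
5. condition 'operates beyond 50 nautical miles' does not hold → requirement n/a → met
6. crew without survival-suit assignment 3 > 1 → not met
7. stability assessment 252 days ago vs limit 270 → met
8. life-raft servicing 50 days ago vs limit 45 → not met
Not met: 2, 6, 8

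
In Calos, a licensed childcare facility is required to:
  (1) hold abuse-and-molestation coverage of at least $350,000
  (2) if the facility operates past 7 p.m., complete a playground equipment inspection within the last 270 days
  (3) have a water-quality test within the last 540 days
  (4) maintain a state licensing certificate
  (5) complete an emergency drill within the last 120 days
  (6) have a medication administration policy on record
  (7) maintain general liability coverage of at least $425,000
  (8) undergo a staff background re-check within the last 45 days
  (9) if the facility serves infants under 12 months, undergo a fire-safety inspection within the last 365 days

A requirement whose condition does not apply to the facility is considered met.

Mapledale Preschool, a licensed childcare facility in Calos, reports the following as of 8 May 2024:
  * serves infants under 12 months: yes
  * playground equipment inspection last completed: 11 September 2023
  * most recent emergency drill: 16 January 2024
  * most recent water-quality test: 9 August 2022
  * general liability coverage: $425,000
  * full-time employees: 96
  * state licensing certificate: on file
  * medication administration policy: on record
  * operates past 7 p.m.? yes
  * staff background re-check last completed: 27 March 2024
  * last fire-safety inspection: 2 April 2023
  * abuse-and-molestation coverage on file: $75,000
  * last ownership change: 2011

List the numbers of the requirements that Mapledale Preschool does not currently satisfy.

1, 3, 9

1. abuse-and-molestation coverage $75,000 < $350,000 → not met
2. condition 'operates past 7 p.m.' holds; playground equipment inspection 240 days ago vs limit 270 → met
3. water-quality test 638 days ago vs limit 540 → not met
4. state licensing certificate present → met
5. emergency drill 113 days ago vs limit 120 → met
6. medication administration policy present → met
7. general liability coverage $425,000 ≥ $425,000 → met
8. staff background re-check 42 days ago vs limit 45 → met
9. condition 'serves infants under 12 months' holds; fire-safety inspection 402 days ago vs limit 365 → not met
Not met: 1, 3, 9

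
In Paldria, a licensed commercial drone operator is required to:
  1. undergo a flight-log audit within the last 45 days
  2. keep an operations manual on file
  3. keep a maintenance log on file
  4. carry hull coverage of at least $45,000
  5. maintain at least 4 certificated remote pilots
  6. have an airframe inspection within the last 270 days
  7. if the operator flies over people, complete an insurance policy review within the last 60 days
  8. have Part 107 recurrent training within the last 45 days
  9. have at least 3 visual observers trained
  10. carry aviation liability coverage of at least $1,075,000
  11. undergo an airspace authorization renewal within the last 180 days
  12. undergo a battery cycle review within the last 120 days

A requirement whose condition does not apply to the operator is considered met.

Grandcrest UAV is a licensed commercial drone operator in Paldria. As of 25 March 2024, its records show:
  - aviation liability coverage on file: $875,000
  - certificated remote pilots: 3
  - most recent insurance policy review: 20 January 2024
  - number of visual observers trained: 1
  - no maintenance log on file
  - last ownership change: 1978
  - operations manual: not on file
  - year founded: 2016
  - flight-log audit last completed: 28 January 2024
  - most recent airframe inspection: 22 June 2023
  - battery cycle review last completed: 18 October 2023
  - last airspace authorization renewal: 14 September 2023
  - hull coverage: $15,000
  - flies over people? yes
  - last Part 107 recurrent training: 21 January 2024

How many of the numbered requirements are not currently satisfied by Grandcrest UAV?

1. flight-log audit 57 days ago vs limit 45 → not met
2. operations manual absent → not met
3. maintenance log absent → not met
4. hull coverage $15,000 < $45,000 → not met
5. certificated remote pilots 3 < 4 → not met
6. airframe inspection 277 days ago vs limit 270 → not met
7. condition 'flies over people' holds; insurance policy review 65 days ago vs limit 60 → not met
8. Part 107 recurrent training 64 days ago vs limit 45 → not met
9. visual observers trained 1 < 3 → not met
10. aviation liability coverage $875,000 < $1,075,000 → not met
11. airspace authorization renewal 193 days ago vs limit 180 → not met
12. battery cycle review 159 days ago vs limit 120 → not met
Not met: 12 of 12

12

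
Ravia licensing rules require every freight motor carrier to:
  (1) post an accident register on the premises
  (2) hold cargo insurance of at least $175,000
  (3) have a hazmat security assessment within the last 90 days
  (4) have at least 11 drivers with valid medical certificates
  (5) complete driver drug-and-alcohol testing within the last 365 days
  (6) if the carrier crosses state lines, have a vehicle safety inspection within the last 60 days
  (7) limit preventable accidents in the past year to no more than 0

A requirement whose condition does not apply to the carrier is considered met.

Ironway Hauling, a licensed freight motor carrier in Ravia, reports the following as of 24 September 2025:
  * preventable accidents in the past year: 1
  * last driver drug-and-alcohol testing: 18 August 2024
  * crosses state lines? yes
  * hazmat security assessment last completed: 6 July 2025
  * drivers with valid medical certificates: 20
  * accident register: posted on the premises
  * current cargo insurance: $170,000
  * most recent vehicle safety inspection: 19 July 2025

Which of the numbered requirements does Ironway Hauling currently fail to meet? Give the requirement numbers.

1. accident register present → met
2. cargo insurance $170,000 < $175,000 → not met
3. hazmat security assessment 80 days ago vs limit 90 → met
4. drivers with valid medical certificates 20 ≥ 11 → met
5. driver drug-and-alcohol testing 402 days ago vs limit 365 → not met
6. condition 'crosses state lines' holds; vehicle safety inspection 67 days ago vs limit 60 → not met
7. preventable accidents in the past year 1 > 0 → not met
Not met: 2, 5, 6, 7

2, 5, 6, 7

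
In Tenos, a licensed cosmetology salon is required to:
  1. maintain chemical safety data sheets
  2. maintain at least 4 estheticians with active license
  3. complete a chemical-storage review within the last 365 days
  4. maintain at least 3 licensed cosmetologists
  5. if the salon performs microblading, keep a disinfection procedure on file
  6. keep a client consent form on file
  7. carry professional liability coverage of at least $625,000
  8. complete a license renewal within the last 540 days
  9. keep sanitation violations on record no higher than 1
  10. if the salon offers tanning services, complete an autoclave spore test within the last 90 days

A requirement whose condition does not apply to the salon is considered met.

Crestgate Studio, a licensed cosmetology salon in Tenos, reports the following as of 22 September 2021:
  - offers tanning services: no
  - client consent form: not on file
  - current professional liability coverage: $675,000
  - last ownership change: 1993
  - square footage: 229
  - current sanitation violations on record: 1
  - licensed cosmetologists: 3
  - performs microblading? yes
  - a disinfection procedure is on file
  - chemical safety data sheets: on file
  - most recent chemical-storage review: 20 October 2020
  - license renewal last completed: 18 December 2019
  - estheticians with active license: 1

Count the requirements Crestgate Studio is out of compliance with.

1. chemical safety data sheets present → met
2. estheticians with active license 1 < 4 → not met
3. chemical-storage review 337 days ago vs limit 365 → met
4. licensed cosmetologists 3 ≥ 3 → met
5. condition 'performs microblading' holds; disinfection procedure present → met
6. client consent form absent → not met
7. professional liability coverage $675,000 ≥ $625,000 → met
8. license renewal 644 days ago vs limit 540 → not met
9. sanitation violations on record 1 ≤ 1 → met
10. condition 'offers tanning services' does not hold → requirement n/a → met
Not met: 3 of 10

3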